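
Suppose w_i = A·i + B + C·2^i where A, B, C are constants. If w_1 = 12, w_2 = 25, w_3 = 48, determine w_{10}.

Plug in i = 1, 2, 3: A + B + 2C = 12; 2A + B + 4C = 25; 3A + B + 8C = 48.
Subtracting the first from the second: A + 2C = 13.
Subtracting the second from the third: A + 4C = 23.
Solving: C = 5, A = 3, then B = -1.
Therefore w_{10} = 30 + (-1) + 5·1024 = 5149.

5149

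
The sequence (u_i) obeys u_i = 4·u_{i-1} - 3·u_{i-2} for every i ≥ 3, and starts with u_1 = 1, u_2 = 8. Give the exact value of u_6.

848

Step forward from the initial values:
u_3 = 29;  u_4 = 92;  u_5 = 281;  u_6 = 848.
(Characteristic roots are 3 and 1.)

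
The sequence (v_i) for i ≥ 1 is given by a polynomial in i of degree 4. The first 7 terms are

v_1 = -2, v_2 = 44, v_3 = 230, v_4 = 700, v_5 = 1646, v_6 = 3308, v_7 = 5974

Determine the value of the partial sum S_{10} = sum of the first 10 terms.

1st diffs: 46, 186, 470, 946, 1662, 2666.
2nd diffs: 140, 284, 476, 716, 1004.
3rd diffs: 144, 192, 240, 288.
4th diffs: 48, 48, 48 (constant).
Newton forward-difference form: v_i = -2 + 46·C(i-1,1) + 140·C(i-1,2) + 144·C(i-1,3) + 48·C(i-1,4).
Continuing: 9980, 15710, 23596.
Summing i = 1..10 (10 terms) gives 61186.

61186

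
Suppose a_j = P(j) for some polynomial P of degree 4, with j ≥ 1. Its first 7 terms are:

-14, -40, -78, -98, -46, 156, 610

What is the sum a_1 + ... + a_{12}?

29334

1st diffs: -26, -38, -20, 52, 202, 454.
2nd diffs: -12, 18, 72, 150, 252.
3rd diffs: 30, 54, 78, 102.
4th diffs: 24, 24, 24 (constant).
Newton forward-difference form: a_j = -14 + (-26)·C(j-1,1) + (-12)·C(j-1,2) + 30·C(j-1,3) + 24·C(j-1,4).
Continuing: …, 1442, 2802, 4864, 7826, …, a_{12} = 11910.
Summing j = 1..12 (12 terms) gives 29334.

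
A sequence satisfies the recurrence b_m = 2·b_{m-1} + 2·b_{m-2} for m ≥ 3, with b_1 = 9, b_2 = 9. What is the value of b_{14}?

2126016

b_3 = 36  b_4 = 90  b_5 = 252  …  b_{11} = 104256  b_{12} = 284832  b_{13} = 778176  b_{14} = 2126016.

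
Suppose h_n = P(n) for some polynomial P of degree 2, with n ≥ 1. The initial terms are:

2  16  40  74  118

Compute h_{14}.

1st diffs: 14, 24, 34, 44.
2nd diffs: 10, 10, 10 (constant).
Newton forward-difference form: h_n = 2 + 14·C(n-1,1) + 10·C(n-1,2).
At n = 14: n-1 = 13, so h_{14} = 2 + 182 + 780 = 964.

964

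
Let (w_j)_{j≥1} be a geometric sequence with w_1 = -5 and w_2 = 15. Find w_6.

1215

Common ratio r = -3.
w_j = (-5)·(-3)^(j-1).
w_6 = (-5)·(-3)^5 = 1215.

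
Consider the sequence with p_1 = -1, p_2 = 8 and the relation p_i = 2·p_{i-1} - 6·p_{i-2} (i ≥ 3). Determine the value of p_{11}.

p_3 = 22, p_4 = -4, p_5 = -140, p_6 = -256, p_7 = 328, p_8 = 2192, p_9 = 2416, p_{10} = -8320, p_{11} = -31136.

-31136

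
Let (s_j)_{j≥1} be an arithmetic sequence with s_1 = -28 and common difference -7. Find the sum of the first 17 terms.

-1428

s_j = -28 + (j - 1)·(-7).
s_{17} = -140; S = 17·(-28 + (-140))/2 = -1428.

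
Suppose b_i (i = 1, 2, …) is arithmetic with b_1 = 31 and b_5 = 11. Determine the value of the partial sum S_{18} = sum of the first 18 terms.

-207

Common difference d = (11 - 31) / (5 - 1) = -5.
b_i = 31 + (i - 1)·(-5).
b_{18} = -54; S = 18·(31 + (-54))/2 = -207.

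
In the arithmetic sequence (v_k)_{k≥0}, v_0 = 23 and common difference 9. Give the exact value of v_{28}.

275

v_k = 23 + (k - 0)·9.
v_{28} = 23 + 28·9 = 275.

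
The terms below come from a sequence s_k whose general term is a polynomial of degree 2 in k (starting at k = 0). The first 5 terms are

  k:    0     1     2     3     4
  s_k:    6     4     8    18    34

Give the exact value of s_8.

1st diffs: -2, 4, 10, 16.
2nd diffs: 6, 6, 6 (constant).
So s_k = 3k^2 - 5k + 6.
Evaluating at k = 8 gives s_8 = 158.

158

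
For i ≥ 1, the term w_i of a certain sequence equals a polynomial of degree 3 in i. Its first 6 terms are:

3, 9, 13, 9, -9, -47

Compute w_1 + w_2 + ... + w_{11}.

-1947

1st diffs: 6, 4, -4, -18, -38.
2nd diffs: -2, -8, -14, -20.
3rd diffs: -6, -6, -6 (constant).
Newton forward-difference form: w_i = 3 + 6·C(i-1,1) + (-2)·C(i-1,2) + (-6)·C(i-1,3).
Continuing: …, -111, -207, -341, -519, …, w_{11} = -747.
Summing i = 1..11 (11 terms) gives -1947.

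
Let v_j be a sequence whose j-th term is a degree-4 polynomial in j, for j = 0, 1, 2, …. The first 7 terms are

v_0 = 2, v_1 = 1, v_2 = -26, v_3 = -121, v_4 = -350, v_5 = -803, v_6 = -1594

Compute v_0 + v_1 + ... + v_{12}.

1st diffs: -1, -27, -95, -229, -453, -791.
2nd diffs: -26, -68, -134, -224, -338.
3rd diffs: -42, -66, -90, -114.
4th diffs: -24, -24, -24 (constant).
So v_j = -j^4 - j^3 - 3j^2 + 4j + 2.
Continuing: …, -2861, -4766, -7495, -11258, …, v_{12} = -22846.
Summing j = 0..12 (13 terms) gives -68406.

-68406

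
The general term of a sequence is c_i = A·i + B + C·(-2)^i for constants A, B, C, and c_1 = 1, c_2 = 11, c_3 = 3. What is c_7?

Plug in i = 1, 2, 3: A + B - 2C = 1; 2A + B + 4C = 11; 3A + B - 8C = 3.
Subtracting the first from the second: A + 6C = 10.
Subtracting the second from the third: A - 12C = -8.
Solving: C = 1, A = 4, then B = -1.
Therefore c_7 = 28 + (-1) + 1·(-128) = -101.

-101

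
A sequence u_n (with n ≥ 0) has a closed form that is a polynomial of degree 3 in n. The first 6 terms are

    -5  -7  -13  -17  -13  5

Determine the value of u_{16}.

2843

1st diffs: -2, -6, -4, 4, 18.
2nd diffs: -4, 2, 8, 14.
3rd diffs: 6, 6, 6 (constant).
Newton forward-difference form: u_n = -5 + (-2)·C(n,1) + (-4)·C(n,2) + 6·C(n,3).
At n = 16: n = 16, so u_{16} = -5 - 32 - 480 + 3360 = 2843.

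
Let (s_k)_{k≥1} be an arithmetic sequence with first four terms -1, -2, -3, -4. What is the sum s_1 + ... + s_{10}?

-55

Common difference d = -1.
s_k = -1 + (k - 1)·(-1).
s_{10} = -10; S = 10·(-1 + (-10))/2 = -55.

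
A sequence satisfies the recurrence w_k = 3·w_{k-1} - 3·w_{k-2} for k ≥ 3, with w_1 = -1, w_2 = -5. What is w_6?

-18

Applying the relation repeatedly:
w_3 = -12;  w_4 = -21;  w_5 = -27;  w_6 = -18.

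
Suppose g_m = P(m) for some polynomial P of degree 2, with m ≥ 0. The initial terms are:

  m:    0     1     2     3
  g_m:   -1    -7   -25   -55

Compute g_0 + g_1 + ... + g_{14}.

-6105

1st diffs: -6, -18, -30.
2nd diffs: -12, -12 (constant).
Newton forward-difference form: g_m = -1 + (-6)·C(m,1) + (-12)·C(m,2).
Continuing: …, -97, -151, -217, -295, …, g_{14} = -1177.
Summing m = 0..14 (15 terms) gives -6105.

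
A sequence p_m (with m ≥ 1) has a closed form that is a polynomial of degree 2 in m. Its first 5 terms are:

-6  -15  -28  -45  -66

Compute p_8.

-153

1st diffs: -9, -13, -17, -21.
2nd diffs: -4, -4, -4 (constant).
Newton forward-difference form: p_m = -6 + (-9)·C(m-1,1) + (-4)·C(m-1,2).
At m = 8: m-1 = 7, so p_8 = -6 - 63 - 84 = -153.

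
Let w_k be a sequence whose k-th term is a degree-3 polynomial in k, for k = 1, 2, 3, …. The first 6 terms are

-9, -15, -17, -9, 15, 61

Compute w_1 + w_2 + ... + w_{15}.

1st diffs: -6, -2, 8, 24, 46.
2nd diffs: 4, 10, 16, 22.
3rd diffs: 6, 6, 6 (constant).
Newton forward-difference form: w_k = -9 + (-6)·C(k-1,1) + 4·C(k-1,2) + 6·C(k-1,3).
Continuing: …, 135, 243, 391, 585, …, w_{15} = 2455.
Summing k = 1..15 (15 terms) gives 9245.

9245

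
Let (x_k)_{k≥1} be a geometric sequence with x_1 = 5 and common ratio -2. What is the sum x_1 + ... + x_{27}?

x_k = 5·(-2)^(k-1).
S = 5·((-2)^27 - 1)/(-2 - 1) = 5·(-134217728 - 1)/(-3) = 223696215.

223696215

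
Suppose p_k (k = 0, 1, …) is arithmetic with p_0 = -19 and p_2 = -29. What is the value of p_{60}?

-319

Common difference d = (-29 - (-19)) / (2 - 0) = -5.
p_k = -19 + (k - 0)·(-5).
p_{60} = -19 + 60·(-5) = -319.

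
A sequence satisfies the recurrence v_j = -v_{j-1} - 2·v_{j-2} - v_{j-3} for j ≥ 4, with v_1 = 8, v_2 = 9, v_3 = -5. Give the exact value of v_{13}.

Compute successive terms:
v_4 = -21, v_5 = 22, v_6 = 25, v_7 = -48, v_8 = -24, v_9 = 95, v_{10} = 1, v_{11} = -167, v_{12} = 70, v_{13} = 263.

263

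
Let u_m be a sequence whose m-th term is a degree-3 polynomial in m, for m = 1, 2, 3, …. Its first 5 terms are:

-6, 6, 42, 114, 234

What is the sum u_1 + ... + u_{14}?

1st diffs: 12, 36, 72, 120.
2nd diffs: 24, 36, 48.
3rd diffs: 12, 12 (constant).
So u_m = 2m^3 - 2m - 6.
Continuing: …, 414, 666, 1002, 1434, …, u_{14} = 5454.
Summing m = 1..14 (14 terms) gives 21756.

21756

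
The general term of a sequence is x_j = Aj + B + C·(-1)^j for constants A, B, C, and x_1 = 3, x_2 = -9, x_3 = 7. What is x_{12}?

Plug in j = 1, 2, 3: A + B - C = 3; 2A + B + C = -9; 3A + B - C = 7.
Subtracting the first from the second: A + 2C = -12.
Subtracting the second from the third: A - 2C = 16.
Solving: C = -7, A = 2, then B = -6.
Therefore x_{12} = 24 + (-6) + (-7)·1 = 11.

11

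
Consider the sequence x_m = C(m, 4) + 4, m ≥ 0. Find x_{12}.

499

C(12, 4) = 495, so x_{12} = 499.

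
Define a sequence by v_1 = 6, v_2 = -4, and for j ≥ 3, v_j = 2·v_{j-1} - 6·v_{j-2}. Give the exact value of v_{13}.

v_3 = -44  v_4 = -64  v_5 = 136  …  v_{10} = -64  v_{11} = 53056  v_{12} = 106496  v_{13} = -105344.

-105344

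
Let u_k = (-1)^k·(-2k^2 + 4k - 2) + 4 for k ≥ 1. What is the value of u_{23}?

972

(-1)^23 = -1; -2k^2 + 4k - 2 at k=23 is -968; so u_{23} = 972.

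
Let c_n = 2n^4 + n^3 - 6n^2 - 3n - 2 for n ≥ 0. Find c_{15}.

103228

c_{15} = 2·15^4 + 1·15^3 - 6·15^2 - 3·15 - 2 = 103228.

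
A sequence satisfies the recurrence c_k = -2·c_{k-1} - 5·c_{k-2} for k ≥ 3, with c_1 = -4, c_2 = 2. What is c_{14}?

Iterate the recurrence:
c_3 = 16;  c_4 = -42;  c_5 = 4;  …;  c_{11} = -4064;  c_{12} = 28518;  c_{13} = -36716;  c_{14} = -69158.

-69158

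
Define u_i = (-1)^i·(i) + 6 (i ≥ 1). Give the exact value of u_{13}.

(-1)^13 = -1; i at i=13 is 13; so u_{13} = -7.

-7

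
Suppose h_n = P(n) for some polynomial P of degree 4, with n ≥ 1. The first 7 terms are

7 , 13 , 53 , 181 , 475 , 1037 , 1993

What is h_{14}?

35341

1st diffs: 6, 40, 128, 294, 562, 956.
2nd diffs: 34, 88, 166, 268, 394.
3rd diffs: 54, 78, 102, 126.
4th diffs: 24, 24, 24 (constant).
Newton forward-difference form: h_n = 7 + 6·C(n-1,1) + 34·C(n-1,2) + 54·C(n-1,3) + 24·C(n-1,4).
At n = 14: n-1 = 13, so h_{14} = 7 + 78 + 2652 + 15444 + 17160 = 35341.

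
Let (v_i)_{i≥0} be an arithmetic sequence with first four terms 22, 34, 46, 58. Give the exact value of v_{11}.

Common difference d = 12.
v_i = 22 + (i - 0)·12.
v_{11} = 22 + 11·12 = 154.

154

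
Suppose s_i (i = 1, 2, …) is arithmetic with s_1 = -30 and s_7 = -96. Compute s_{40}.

Common difference d = (-96 - (-30)) / (7 - 1) = -11.
s_i = -30 + (i - 1)·(-11).
s_{40} = -30 + 39·(-11) = -459.

-459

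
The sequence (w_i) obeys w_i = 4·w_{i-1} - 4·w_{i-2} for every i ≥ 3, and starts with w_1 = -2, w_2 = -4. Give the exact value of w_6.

Iterate the recurrence:
w_3 = -8;  w_4 = -16;  w_5 = -32;  w_6 = -64.
(Characteristic roots are 2 and 2.)

-64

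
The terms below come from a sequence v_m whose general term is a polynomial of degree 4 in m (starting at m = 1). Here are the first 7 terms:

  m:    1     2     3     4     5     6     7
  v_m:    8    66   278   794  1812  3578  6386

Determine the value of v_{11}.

1st diffs: 58, 212, 516, 1018, 1766, 2808.
2nd diffs: 154, 304, 502, 748, 1042.
3rd diffs: 150, 198, 246, 294.
4th diffs: 48, 48, 48 (constant).
Newton forward-difference form: v_m = 8 + 58·C(m-1,1) + 154·C(m-1,2) + 150·C(m-1,3) + 48·C(m-1,4).
At m = 11: m-1 = 10, so v_{11} = 8 + 580 + 6930 + 18000 + 10080 = 35598.

35598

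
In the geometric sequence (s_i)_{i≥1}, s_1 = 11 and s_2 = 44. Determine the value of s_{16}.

11811160064

Common ratio r = 4.
s_i = 11·4^(i-1).
s_{16} = 11·4^15 = 11811160064.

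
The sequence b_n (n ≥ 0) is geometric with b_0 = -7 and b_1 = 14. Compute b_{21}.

Common ratio r = -2.
b_n = (-7)·(-2)^(n-0).
b_{21} = (-7)·(-2)^21 = 14680064.

14680064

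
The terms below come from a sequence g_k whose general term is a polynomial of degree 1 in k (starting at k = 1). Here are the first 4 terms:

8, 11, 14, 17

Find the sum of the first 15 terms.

435

1st diffs: 3, 3, 3 (constant).
So g_k = 3k + 5.
Continuing: …, 20, 23, 26, 29, …, g_{15} = 50.
Summing k = 1..15 (15 terms) gives 435.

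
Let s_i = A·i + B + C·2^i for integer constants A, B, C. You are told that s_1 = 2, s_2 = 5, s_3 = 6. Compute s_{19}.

Write the equations: A + B + 2C = 2; 2A + B + 4C = 5; 3A + B + 8C = 6.
Subtracting the first from the second: A + 2C = 3.
Subtracting the second from the third: A + 4C = 1.
Solving: C = -1, A = 5, then B = -1.
Hence s_{19} = 5·19 + (-1) + (-1)·524288 = -524194.

-524194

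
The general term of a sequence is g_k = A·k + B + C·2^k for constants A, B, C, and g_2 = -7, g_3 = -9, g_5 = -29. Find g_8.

At k = 2, 3, 5: 2A + B + 4C = -7; 3A + B + 8C = -9; 5A + B + 32C = -29.
Subtracting the first from the second: A + 4C = -2.
Subtracting the second from the third: 2A + 24C = -20.
Solving: C = -1, A = 2, then B = -7.
Hence g_8 = 2·8 + (-7) + (-1)·256 = -247.

-247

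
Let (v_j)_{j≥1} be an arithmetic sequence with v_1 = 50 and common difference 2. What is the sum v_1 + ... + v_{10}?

590

v_j = 50 + (j - 1)·2.
v_{10} = 68; S = 10·(50 + 68)/2 = 590.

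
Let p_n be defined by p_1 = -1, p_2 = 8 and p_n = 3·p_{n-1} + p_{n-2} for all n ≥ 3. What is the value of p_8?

Step forward from the initial values:
p_3 = 23, p_4 = 77, p_5 = 254, p_6 = 839, p_7 = 2771, p_8 = 9152.

9152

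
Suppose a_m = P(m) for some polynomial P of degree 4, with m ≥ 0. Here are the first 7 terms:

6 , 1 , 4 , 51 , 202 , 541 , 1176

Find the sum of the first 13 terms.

58604

1st diffs: -5, 3, 47, 151, 339, 635.
2nd diffs: 8, 44, 104, 188, 296.
3rd diffs: 36, 60, 84, 108.
4th diffs: 24, 24, 24 (constant).
Newton forward-difference form: a_m = 6 + (-5)·C(m,1) + 8·C(m,2) + 36·C(m,3) + 24·C(m,4).
Continuing: …, 2239, 3886, 6297, 9676, …, a_{12} = 20274.
Summing m = 0..12 (13 terms) gives 58604.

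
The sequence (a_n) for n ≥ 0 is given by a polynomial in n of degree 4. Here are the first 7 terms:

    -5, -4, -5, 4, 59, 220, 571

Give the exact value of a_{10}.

1st diffs: 1, -1, 9, 55, 161, 351.
2nd diffs: -2, 10, 46, 106, 190.
3rd diffs: 12, 36, 60, 84.
4th diffs: 24, 24, 24 (constant).
Newton forward-difference form: a_n = -5 + 1·C(n,1) + (-2)·C(n,2) + 12·C(n,3) + 24·C(n,4).
At n = 10: n = 10, so a_{10} = -5 + 10 - 90 + 1440 + 5040 = 6395.

6395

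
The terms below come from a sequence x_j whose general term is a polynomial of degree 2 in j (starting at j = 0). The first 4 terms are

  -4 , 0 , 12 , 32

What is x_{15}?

896

1st diffs: 4, 12, 20.
2nd diffs: 8, 8 (constant).
Newton forward-difference form: x_j = -4 + 4·C(j,1) + 8·C(j,2).
At j = 15: j = 15, so x_{15} = -4 + 60 + 840 = 896.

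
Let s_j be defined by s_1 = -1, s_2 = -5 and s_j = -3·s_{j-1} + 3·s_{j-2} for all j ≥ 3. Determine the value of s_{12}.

-2136456

Iterate the recurrence:
s_3 = 12; s_4 = -51; s_5 = 189; s_6 = -720; s_7 = 2727; s_8 = -10341; s_9 = 39204; s_{10} = -148635; s_{11} = 563517; s_{12} = -2136456.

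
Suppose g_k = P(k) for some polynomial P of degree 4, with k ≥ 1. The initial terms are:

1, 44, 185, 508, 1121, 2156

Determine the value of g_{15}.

64121

1st diffs: 43, 141, 323, 613, 1035.
2nd diffs: 98, 182, 290, 422.
3rd diffs: 84, 108, 132.
4th diffs: 24, 24 (constant).
Newton forward-difference form: g_k = 1 + 43·C(k-1,1) + 98·C(k-1,2) + 84·C(k-1,3) + 24·C(k-1,4).
At k = 15: k-1 = 14, so g_{15} = 1 + 602 + 8918 + 30576 + 24024 = 64121.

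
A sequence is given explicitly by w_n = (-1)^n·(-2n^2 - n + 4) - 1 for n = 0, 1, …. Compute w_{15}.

(-1)^15 = -1; -2n^2 - n + 4 at n=15 is -461; so w_{15} = 460.

460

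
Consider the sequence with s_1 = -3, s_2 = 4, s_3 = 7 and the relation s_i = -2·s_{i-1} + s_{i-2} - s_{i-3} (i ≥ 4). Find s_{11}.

Applying the relation repeatedly:
s_4 = -7;  s_5 = 17;  s_6 = -48;  s_7 = 120;  s_8 = -305;  s_9 = 778;  s_{10} = -1981;  s_{11} = 5045.

5045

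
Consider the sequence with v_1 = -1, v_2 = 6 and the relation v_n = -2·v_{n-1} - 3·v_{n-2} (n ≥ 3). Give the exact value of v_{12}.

-1512

Step forward from the initial values:
v_3 = -9; v_4 = 0; v_5 = 27; v_6 = -54; v_7 = 27; v_8 = 108; v_9 = -297; v_{10} = 270; v_{11} = 351; v_{12} = -1512.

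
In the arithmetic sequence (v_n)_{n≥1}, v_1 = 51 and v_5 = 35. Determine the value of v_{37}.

-93

Common difference d = (35 - 51) / (5 - 1) = -4.
v_n = 51 + (n - 1)·(-4).
v_{37} = 51 + 36·(-4) = -93.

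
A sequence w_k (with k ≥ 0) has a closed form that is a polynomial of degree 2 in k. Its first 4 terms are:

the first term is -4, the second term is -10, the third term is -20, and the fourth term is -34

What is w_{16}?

-580

1st diffs: -6, -10, -14.
2nd diffs: -4, -4 (constant).
Newton forward-difference form: w_k = -4 + (-6)·C(k,1) + (-4)·C(k,2).
At k = 16: k = 16, so w_{16} = -4 - 96 - 480 = -580.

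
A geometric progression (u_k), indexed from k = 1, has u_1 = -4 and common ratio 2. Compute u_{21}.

-4194304

u_k = (-4)·2^(k-1).
u_{21} = (-4)·2^20 = -4194304.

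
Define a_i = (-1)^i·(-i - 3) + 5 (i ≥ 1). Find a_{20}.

-18

(-1)^20 = 1; -i - 3 at i=20 is -23; so a_{20} = -18.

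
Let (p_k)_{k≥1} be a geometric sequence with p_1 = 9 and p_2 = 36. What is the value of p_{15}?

2415919104

Common ratio r = 4.
p_k = 9·4^(k-1).
p_{15} = 9·4^14 = 2415919104.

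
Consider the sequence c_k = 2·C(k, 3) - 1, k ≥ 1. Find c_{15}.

909

C(15, 3) = 455, so c_{15} = 909.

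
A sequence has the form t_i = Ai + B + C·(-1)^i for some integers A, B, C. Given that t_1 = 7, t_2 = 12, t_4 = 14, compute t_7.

Plug in i = 1, 2, 4: A + B - C = 7; 2A + B + C = 12; 4A + B + C = 14.
Subtracting the first from the second: A + 2C = 5.
Subtracting the second from the third: 2A = 2.
Solving: C = 2, A = 1, then B = 8.
So t_i = 1·i + 8 + 2·(-1)^i; at i=7 this is 13.

13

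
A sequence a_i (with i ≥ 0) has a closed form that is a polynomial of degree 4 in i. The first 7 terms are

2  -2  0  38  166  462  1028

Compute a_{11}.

1st diffs: -4, 2, 38, 128, 296, 566.
2nd diffs: 6, 36, 90, 168, 270.
3rd diffs: 30, 54, 78, 102.
4th diffs: 24, 24, 24 (constant).
So a_i = i^4 - i^3 - i^2 - 3i + 2.
Evaluating at i = 11 gives a_{11} = 13158.

13158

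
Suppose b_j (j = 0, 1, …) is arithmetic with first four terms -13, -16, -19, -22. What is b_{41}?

Common difference d = -3.
b_j = -13 + (j - 0)·(-3).
b_{41} = -13 + 41·(-3) = -136.

-136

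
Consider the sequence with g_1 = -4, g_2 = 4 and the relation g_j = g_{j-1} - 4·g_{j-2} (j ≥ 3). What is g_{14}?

g_3 = 20  g_4 = 4  g_5 = -76  …  g_{11} = -1516  g_{12} = 8836  g_{13} = 14900  g_{14} = -20444.

-20444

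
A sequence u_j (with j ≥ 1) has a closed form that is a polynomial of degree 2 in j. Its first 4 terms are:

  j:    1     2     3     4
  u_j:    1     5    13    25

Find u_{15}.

1st diffs: 4, 8, 12.
2nd diffs: 4, 4 (constant).
Newton forward-difference form: u_j = 1 + 4·C(j-1,1) + 4·C(j-1,2).
At j = 15: j-1 = 14, so u_{15} = 1 + 56 + 364 = 421.

421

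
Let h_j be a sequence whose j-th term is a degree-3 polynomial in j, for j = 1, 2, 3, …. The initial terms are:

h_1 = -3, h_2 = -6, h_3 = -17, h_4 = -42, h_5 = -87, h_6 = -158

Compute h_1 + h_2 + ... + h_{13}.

1st diffs: -3, -11, -25, -45, -71.
2nd diffs: -8, -14, -20, -26.
3rd diffs: -6, -6, -6 (constant).
So h_j = -j^3 + 2j^2 - 2j - 2.
Continuing: …, -261, -402, -587, -822, …, h_{13} = -1887.
Summing j = 1..13 (13 terms) gives -6851.

-6851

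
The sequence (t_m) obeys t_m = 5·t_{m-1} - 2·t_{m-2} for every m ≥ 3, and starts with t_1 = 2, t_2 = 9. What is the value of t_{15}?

3327174229

t_3 = 41  t_4 = 187  t_5 = 853  …  t_{12} = 35053987  t_{13} = 159900613  t_{14} = 729395091  t_{15} = 3327174229.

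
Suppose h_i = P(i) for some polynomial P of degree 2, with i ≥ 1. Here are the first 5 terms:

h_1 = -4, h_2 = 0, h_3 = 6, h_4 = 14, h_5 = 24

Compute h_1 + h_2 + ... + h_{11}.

1st diffs: 4, 6, 8, 10.
2nd diffs: 2, 2, 2 (constant).
Newton forward-difference form: h_i = -4 + 4·C(i-1,1) + 2·C(i-1,2).
Continuing: …, 36, 50, 66, 84, …, h_{11} = 126.
Summing i = 1..11 (11 terms) gives 506.

506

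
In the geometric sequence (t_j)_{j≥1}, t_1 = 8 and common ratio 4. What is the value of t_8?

131072

t_j = 8·4^(j-1).
t_8 = 8·4^7 = 131072.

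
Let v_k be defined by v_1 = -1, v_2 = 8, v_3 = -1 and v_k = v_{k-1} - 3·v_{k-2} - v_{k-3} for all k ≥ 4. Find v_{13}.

Iterate the recurrence:
v_4 = -24  v_5 = -29  v_6 = 44  v_7 = 155  v_8 = 52  v_9 = -457  v_{10} = -768  v_{11} = 551  v_{12} = 3312  v_{13} = 2427.

2427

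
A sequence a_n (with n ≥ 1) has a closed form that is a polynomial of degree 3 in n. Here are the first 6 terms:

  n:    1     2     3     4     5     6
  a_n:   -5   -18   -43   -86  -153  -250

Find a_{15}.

1st diffs: -13, -25, -43, -67, -97.
2nd diffs: -12, -18, -24, -30.
3rd diffs: -6, -6, -6 (constant).
Newton forward-difference form: a_n = -5 + (-13)·C(n-1,1) + (-12)·C(n-1,2) + (-6)·C(n-1,3).
At n = 15: n-1 = 14, so a_{15} = -5 - 182 - 1092 - 2184 = -3463.

-3463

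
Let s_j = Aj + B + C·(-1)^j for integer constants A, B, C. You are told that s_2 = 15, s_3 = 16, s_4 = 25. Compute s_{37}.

186

Plug in j = 2, 3, 4: 2A + B + C = 15; 3A + B - C = 16; 4A + B + C = 25.
Subtracting the first from the second: A - 2C = 1.
Subtracting the second from the third: A + 2C = 9.
Solving: C = 2, A = 5, then B = 3.
Therefore s_{37} = 185 + 3 + 2·(-1) = 186.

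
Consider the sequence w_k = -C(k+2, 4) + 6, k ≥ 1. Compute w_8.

C(10, 4) = 210, so w_8 = -204.

-204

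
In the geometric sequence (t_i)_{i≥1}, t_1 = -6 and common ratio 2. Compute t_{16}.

-196608

t_i = (-6)·2^(i-1).
t_{16} = (-6)·2^15 = -196608.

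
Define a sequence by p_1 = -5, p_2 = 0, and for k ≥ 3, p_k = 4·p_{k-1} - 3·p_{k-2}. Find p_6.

Step forward from the initial values:
p_3 = 15, p_4 = 60, p_5 = 195, p_6 = 600.
(Characteristic roots are 3 and 1.)

600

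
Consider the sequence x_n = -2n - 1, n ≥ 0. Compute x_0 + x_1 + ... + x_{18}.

Over n = 0..18: Σn = 171.
Total = (-2)·171 + (-1)·19 = -361.

-361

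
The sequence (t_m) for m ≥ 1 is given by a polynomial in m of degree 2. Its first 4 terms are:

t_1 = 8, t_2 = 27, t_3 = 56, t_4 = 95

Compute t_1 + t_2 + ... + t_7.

1st diffs: 19, 29, 39.
2nd diffs: 10, 10 (constant).
Newton forward-difference form: t_m = 8 + 19·C(m-1,1) + 10·C(m-1,2).
Continuing: 144, 203, 272.
Summing m = 1..7 (7 terms) gives 805.

805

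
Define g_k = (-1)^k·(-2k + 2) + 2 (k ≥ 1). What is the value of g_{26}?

(-1)^26 = 1; -2k + 2 at k=26 is -50; so g_{26} = -48.

-48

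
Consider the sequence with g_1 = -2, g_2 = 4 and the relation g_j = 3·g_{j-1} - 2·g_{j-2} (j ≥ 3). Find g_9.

Compute successive terms:
g_3 = 16;  g_4 = 40;  g_5 = 88;  g_6 = 184;  g_7 = 376;  g_8 = 760;  g_9 = 1528.
(Characteristic roots are 2 and 1.)

1528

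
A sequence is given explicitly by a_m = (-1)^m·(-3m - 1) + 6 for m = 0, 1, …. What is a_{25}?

(-1)^25 = -1; -3m - 1 at m=25 is -76; so a_{25} = 82.

82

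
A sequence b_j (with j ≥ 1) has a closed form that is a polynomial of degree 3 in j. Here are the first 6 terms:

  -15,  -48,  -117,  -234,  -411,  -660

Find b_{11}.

-3405

1st diffs: -33, -69, -117, -177, -249.
2nd diffs: -36, -48, -60, -72.
3rd diffs: -12, -12, -12 (constant).
So b_j = -2j^3 - 6j^2 - j - 6.
Evaluating at j = 11 gives b_{11} = -3405.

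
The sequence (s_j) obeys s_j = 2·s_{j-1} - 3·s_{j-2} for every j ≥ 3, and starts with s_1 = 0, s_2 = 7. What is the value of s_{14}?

-917

Step forward from the initial values:
s_3 = 14;  s_4 = 7;  s_5 = -28;  …;  s_{11} = -154;  s_{12} = -1841;  s_{13} = -3220;  s_{14} = -917.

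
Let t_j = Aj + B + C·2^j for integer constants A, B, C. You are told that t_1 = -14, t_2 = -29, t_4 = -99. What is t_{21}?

Write the equations: A + B + 2C = -14; 2A + B + 4C = -29; 4A + B + 16C = -99.
Subtracting the first from the second: A + 2C = -15.
Subtracting the second from the third: 2A + 12C = -70.
Solving: C = -5, A = -5, then B = 1.
So t_j = -5·j + 1 + (-5)·2^j; at j=21 this is -10485864.

-10485864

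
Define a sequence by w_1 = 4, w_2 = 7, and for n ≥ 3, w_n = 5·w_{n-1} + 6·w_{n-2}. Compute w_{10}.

Applying the relation repeatedly:
w_3 = 59  w_4 = 337  w_5 = 2039  w_6 = 12217  w_7 = 73319  w_8 = 439897  w_9 = 2639399  w_{10} = 15836377.
(Characteristic roots are 6 and -1.)

15836377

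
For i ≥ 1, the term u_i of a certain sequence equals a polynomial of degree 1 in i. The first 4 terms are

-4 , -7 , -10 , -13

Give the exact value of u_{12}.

1st diffs: -3, -3, -3 (constant).
So u_i = -3i - 1.
Evaluating at i = 12 gives u_{12} = -37.

-37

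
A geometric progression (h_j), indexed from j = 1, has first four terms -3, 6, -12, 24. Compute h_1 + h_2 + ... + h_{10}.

1023

Common ratio r = -2.
h_j = (-3)·(-2)^(j-1).
S = (-3)·((-2)^10 - 1)/(-2 - 1) = (-3)·(1024 - 1)/(-3) = 1023.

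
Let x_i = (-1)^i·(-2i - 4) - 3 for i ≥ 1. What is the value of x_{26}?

(-1)^26 = 1; -2i - 4 at i=26 is -56; so x_{26} = -59.

-59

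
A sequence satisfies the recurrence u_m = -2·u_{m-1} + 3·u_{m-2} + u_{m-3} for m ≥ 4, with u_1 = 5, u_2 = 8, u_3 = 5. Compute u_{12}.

47569

Compute successive terms:
u_4 = 19, u_5 = -15, u_6 = 92, u_7 = -210, u_8 = 681, u_9 = -1900, u_{10} = 5633, u_{11} = -16285, u_{12} = 47569.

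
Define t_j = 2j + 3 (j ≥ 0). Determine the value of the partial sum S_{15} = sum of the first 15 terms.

Over j = 0..14: Σj = 105.
Total = (2)·105 + (3)·15 = 255.

255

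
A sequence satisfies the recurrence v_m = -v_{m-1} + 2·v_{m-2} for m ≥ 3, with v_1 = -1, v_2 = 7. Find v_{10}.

1367

Iterate the recurrence:
v_3 = -9, v_4 = 23, v_5 = -41, v_6 = 87, v_7 = -169, v_8 = 343, v_9 = -681, v_{10} = 1367.
(Characteristic roots are 1 and -2.)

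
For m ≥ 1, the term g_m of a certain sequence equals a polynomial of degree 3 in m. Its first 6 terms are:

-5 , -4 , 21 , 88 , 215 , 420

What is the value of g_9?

1683

1st diffs: 1, 25, 67, 127, 205.
2nd diffs: 24, 42, 60, 78.
3rd diffs: 18, 18, 18 (constant).
So g_m = 3m^3 - 6m^2 - 2m.
Evaluating at m = 9 gives g_9 = 1683.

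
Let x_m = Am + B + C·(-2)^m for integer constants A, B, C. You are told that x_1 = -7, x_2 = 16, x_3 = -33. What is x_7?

Plug in m = 1, 2, 3: A + B - 2C = -7; 2A + B + 4C = 16; 3A + B - 8C = -33.
Subtracting the first from the second: A + 6C = 23.
Subtracting the second from the third: A - 12C = -49.
Solving: C = 4, A = -1, then B = 2.
Therefore x_7 = -7 + 2 + 4·(-128) = -517.

-517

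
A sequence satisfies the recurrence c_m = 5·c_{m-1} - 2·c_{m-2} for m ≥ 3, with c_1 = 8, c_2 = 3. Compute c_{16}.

-948349699

Step forward from the initial values:
c_3 = -1;  c_4 = -11;  c_5 = -53;  …;  c_{13} = -9991493;  c_{14} = -45576723;  c_{15} = -207900629;  c_{16} = -948349699.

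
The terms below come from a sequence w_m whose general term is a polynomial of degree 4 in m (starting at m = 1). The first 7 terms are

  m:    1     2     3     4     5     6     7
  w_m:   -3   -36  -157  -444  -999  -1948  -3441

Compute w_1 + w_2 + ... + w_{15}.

-222092

1st diffs: -33, -121, -287, -555, -949, -1493.
2nd diffs: -88, -166, -268, -394, -544.
3rd diffs: -78, -102, -126, -150.
4th diffs: -24, -24, -24 (constant).
Newton forward-difference form: w_m = -3 + (-33)·C(m-1,1) + (-88)·C(m-1,2) + (-78)·C(m-1,3) + (-24)·C(m-1,4).
Continuing: …, -5652, -8779, -13044, -18693, …, w_{15} = -60889.
Summing m = 1..15 (15 terms) gives -222092.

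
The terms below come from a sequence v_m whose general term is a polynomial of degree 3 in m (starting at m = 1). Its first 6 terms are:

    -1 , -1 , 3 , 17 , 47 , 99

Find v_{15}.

2547

1st diffs: 0, 4, 14, 30, 52.
2nd diffs: 4, 10, 16, 22.
3rd diffs: 6, 6, 6 (constant).
Newton forward-difference form: v_m = -1 + 4·C(m-1,2) + 6·C(m-1,3).
At m = 15: m-1 = 14, so v_{15} = -1 + 364 + 2184 = 2547.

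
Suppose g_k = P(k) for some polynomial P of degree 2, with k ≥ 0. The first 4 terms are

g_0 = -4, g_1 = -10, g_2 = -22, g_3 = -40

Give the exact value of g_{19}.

-1144

1st diffs: -6, -12, -18.
2nd diffs: -6, -6 (constant).
Newton forward-difference form: g_k = -4 + (-6)·C(k,1) + (-6)·C(k,2).
At k = 19: k = 19, so g_{19} = -4 - 114 - 1026 = -1144.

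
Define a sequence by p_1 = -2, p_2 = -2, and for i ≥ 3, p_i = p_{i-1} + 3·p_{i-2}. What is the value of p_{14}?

-65378

Compute successive terms:
p_3 = -8; p_4 = -14; p_5 = -38; …; p_{11} = -5366; p_{12} = -12320; p_{13} = -28418; p_{14} = -65378.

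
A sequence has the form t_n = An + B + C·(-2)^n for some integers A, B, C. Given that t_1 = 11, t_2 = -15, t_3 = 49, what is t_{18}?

-1310651

Plug in n = 1, 2, 3: A + B - 2C = 11; 2A + B + 4C = -15; 3A + B - 8C = 49.
Subtracting the first from the second: A + 6C = -26.
Subtracting the second from the third: A - 12C = 64.
Solving: C = -5, A = 4, then B = -3.
Therefore t_{18} = 72 + (-3) + (-5)·262144 = -1310651.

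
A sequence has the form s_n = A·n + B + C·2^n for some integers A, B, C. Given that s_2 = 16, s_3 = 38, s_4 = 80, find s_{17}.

Plug in n = 2, 3, 4: 2A + B + 4C = 16; 3A + B + 8C = 38; 4A + B + 16C = 80.
Subtracting the first from the second: A + 4C = 22.
Subtracting the second from the third: A + 8C = 42.
Solving: C = 5, A = 2, then B = -8.
Therefore s_{17} = 34 + (-8) + 5·131072 = 655386.

655386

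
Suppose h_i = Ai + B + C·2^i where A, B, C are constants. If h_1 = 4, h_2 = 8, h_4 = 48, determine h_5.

108

Write the equations: A + B + 2C = 4; 2A + B + 4C = 8; 4A + B + 16C = 48.
Subtracting the first from the second: A + 2C = 4.
Subtracting the second from the third: 2A + 12C = 40.
Solving: C = 4, A = -4, then B = 0.
Therefore h_5 = -20 + 0 + 4·32 = 108.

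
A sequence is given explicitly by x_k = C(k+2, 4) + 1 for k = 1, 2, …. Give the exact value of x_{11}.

716

C(13, 4) = 715, so x_{11} = 716.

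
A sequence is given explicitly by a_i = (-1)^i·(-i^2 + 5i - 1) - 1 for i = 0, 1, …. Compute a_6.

(-1)^6 = 1; -i^2 + 5i - 1 at i=6 is -7; so a_6 = -8.

-8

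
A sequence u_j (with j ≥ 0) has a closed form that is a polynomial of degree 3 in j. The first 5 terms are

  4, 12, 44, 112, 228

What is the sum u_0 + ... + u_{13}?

21532

1st diffs: 8, 32, 68, 116.
2nd diffs: 24, 36, 48.
3rd diffs: 12, 12 (constant).
Newton forward-difference form: u_j = 4 + 8·C(j,1) + 24·C(j,2) + 12·C(j,3).
Continuing: …, 404, 652, 984, 1412, …, u_{13} = 5412.
Summing j = 0..13 (14 terms) gives 21532.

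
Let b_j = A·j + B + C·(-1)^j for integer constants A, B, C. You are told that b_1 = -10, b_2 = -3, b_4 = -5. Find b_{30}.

At j = 1, 2, 4: A + B - C = -10; 2A + B + C = -3; 4A + B + C = -5.
Subtracting the first from the second: A + 2C = 7.
Subtracting the second from the third: 2A = -2.
Solving: C = 4, A = -1, then B = -5.
Hence b_{30} = -1·30 + (-5) + 4·1 = -31.

-31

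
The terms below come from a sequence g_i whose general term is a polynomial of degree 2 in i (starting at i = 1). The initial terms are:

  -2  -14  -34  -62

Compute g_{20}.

1st diffs: -12, -20, -28.
2nd diffs: -8, -8 (constant).
Newton forward-difference form: g_i = -2 + (-12)·C(i-1,1) + (-8)·C(i-1,2).
At i = 20: i-1 = 19, so g_{20} = -2 - 228 - 1368 = -1598.

-1598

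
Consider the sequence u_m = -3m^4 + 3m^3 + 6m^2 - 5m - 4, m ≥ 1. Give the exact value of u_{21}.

-553123

u_{21} = -3·21^4 + 3·21^3 + 6·21^2 - 5·21 - 4 = -553123.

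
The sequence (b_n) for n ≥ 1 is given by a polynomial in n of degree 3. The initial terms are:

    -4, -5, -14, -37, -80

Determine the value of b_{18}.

1st diffs: -1, -9, -23, -43.
2nd diffs: -8, -14, -20.
3rd diffs: -6, -6 (constant).
Newton forward-difference form: b_n = -4 + (-1)·C(n-1,1) + (-8)·C(n-1,2) + (-6)·C(n-1,3).
At n = 18: n-1 = 17, so b_{18} = -4 - 17 - 1088 - 4080 = -5189.

-5189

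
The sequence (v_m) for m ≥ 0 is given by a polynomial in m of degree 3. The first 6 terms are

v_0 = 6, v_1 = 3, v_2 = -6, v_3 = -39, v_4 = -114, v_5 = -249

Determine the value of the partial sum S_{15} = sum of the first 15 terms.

-27525

1st diffs: -3, -9, -33, -75, -135.
2nd diffs: -6, -24, -42, -60.
3rd diffs: -18, -18, -18 (constant).
So v_m = -3m^3 + 6m^2 - 6m + 6.
Continuing: …, -462, -771, -1194, -1749, …, v_{14} = -7134.
Summing m = 0..14 (15 terms) gives -27525.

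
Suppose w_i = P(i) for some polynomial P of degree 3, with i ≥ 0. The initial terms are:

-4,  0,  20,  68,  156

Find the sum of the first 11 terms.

6776

1st diffs: 4, 20, 48, 88.
2nd diffs: 16, 28, 40.
3rd diffs: 12, 12 (constant).
So w_i = 2i^3 + 2i^2 - 4.
Continuing: …, 296, 500, 780, 1148, …, w_{10} = 2196.
Summing i = 0..10 (11 terms) gives 6776.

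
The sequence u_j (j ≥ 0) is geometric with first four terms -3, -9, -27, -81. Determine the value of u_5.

-729

Common ratio r = 3.
u_j = (-3)·3^(j-0).
u_5 = (-3)·3^5 = -729.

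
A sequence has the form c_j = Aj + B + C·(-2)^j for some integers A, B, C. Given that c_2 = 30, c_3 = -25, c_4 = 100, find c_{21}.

-10485655

Write the equations: 2A + B + 4C = 30; 3A + B - 8C = -25; 4A + B + 16C = 100.
Subtracting the first from the second: A - 12C = -55.
Subtracting the second from the third: A + 24C = 125.
Solving: C = 5, A = 5, then B = 0.
So c_j = 5·j + 0 + 5·(-2)^j; at j=21 this is -10485655.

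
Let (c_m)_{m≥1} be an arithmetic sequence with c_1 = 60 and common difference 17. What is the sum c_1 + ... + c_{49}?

c_m = 60 + (m - 1)·17.
c_{49} = 876; S = 49·(60 + 876)/2 = 22932.

22932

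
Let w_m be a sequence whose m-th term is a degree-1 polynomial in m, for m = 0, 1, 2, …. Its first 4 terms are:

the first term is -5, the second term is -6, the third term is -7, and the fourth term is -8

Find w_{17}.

1st diffs: -1, -1, -1 (constant).
So w_m = -m - 5.
Evaluating at m = 17 gives w_{17} = -22.

-22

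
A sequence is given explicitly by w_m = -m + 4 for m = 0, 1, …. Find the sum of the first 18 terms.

Over m = 0..17: Σm = 153.
Total = (-1)·153 + (4)·18 = -81.

-81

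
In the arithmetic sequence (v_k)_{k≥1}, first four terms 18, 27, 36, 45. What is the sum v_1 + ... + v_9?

Common difference d = 9.
v_k = 18 + (k - 1)·9.
v_9 = 90; S = 9·(18 + 90)/2 = 486.

486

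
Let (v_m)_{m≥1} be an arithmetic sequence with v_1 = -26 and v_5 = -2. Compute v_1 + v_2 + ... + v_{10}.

10

Common difference d = (-2 - (-26)) / (5 - 1) = 6.
v_m = -26 + (m - 1)·6.
v_{10} = 28; S = 10·(-26 + 28)/2 = 10.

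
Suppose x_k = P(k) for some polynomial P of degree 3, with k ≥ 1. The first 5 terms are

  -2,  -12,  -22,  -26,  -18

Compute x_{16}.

1st diffs: -10, -10, -4, 8.
2nd diffs: 0, 6, 12.
3rd diffs: 6, 6 (constant).
Newton forward-difference form: x_k = -2 + (-10)·C(k-1,1) + 6·C(k-1,3).
At k = 16: k-1 = 15, so x_{16} = -2 - 150 + 2730 = 2578.

2578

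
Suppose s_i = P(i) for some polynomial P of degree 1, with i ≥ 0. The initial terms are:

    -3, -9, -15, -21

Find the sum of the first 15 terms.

1st diffs: -6, -6, -6 (constant).
So s_i = -6i - 3.
Continuing: …, -27, -33, -39, -45, …, s_{14} = -87.
Summing i = 0..14 (15 terms) gives -675.

-675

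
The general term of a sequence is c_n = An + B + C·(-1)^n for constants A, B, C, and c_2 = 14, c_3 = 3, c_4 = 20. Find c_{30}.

98

The three given values yield: 2A + B + C = 14; 3A + B - C = 3; 4A + B + C = 20.
Subtracting the first from the second: A - 2C = -11.
Subtracting the second from the third: A + 2C = 17.
Solving: C = 7, A = 3, then B = 1.
Therefore c_{30} = 90 + 1 + 7·1 = 98.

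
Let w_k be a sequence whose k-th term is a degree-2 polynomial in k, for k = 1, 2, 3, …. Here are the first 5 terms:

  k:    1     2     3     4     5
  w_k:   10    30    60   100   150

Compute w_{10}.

1st diffs: 20, 30, 40, 50.
2nd diffs: 10, 10, 10 (constant).
So w_k = 5k^2 + 5k.
Evaluating at k = 10 gives w_{10} = 550.

550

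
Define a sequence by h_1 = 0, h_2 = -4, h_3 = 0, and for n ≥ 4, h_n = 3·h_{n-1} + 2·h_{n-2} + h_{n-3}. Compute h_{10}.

-17368

h_4 = -8  h_5 = -28  h_6 = -100  h_7 = -364  h_8 = -1320  h_9 = -4788  h_{10} = -17368.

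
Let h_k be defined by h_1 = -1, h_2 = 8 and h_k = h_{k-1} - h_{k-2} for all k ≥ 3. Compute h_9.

Step forward from the initial values:
h_3 = 9;  h_4 = 1;  h_5 = -8;  h_6 = -9;  h_7 = -1;  h_8 = 8;  h_9 = 9.

9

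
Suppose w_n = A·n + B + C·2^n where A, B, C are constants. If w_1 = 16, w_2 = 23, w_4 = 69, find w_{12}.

Write the equations: A + B + 2C = 16; 2A + B + 4C = 23; 4A + B + 16C = 69.
Subtracting the first from the second: A + 2C = 7.
Subtracting the second from the third: 2A + 12C = 46.
Solving: C = 4, A = -1, then B = 9.
Therefore w_{12} = -12 + 9 + 4·4096 = 16381.

16381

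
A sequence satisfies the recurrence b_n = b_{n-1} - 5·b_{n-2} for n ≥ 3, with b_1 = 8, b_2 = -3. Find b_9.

797

b_3 = -43;  b_4 = -28;  b_5 = 187;  b_6 = 327;  b_7 = -608;  b_8 = -2243;  b_9 = 797.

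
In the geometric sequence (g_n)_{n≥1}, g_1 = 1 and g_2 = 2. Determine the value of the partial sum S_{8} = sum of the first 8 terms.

Common ratio r = 2.
g_n = 1·2^(n-1).
S = 1·(2^8 - 1)/(2 - 1) = 1·(256 - 1)/(1) = 255.

255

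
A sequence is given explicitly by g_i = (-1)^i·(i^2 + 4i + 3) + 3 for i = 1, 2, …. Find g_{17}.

(-1)^17 = -1; i^2 + 4i + 3 at i=17 is 360; so g_{17} = -357.

-357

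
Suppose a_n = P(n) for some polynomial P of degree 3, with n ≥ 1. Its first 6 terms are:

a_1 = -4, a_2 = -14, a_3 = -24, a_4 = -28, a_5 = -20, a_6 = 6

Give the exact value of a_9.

1st diffs: -10, -10, -4, 8, 26.
2nd diffs: 0, 6, 12, 18.
3rd diffs: 6, 6, 6 (constant).
Newton forward-difference form: a_n = -4 + (-10)·C(n-1,1) + 6·C(n-1,3).
At n = 9: n-1 = 8, so a_9 = -4 - 80 + 336 = 252.

252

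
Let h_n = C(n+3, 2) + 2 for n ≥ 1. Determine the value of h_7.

47

C(10, 2) = 45, so h_7 = 47.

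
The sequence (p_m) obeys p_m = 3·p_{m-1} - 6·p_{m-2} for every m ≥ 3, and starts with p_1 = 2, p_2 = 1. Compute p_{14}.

Compute successive terms:
p_3 = -9, p_4 = -33, p_5 = -45, …, p_{11} = -17253, p_{12} = -20169, p_{13} = 43011, p_{14} = 250047.

250047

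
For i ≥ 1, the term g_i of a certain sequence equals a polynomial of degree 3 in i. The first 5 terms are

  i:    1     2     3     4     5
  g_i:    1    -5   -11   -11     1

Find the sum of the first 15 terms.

1st diffs: -6, -6, 0, 12.
2nd diffs: 0, 6, 12.
3rd diffs: 6, 6 (constant).
Newton forward-difference form: g_i = 1 + (-6)·C(i-1,1) + 6·C(i-1,3).
Continuing: …, 31, 85, 169, 289, …, g_{15} = 2101.
Summing i = 1..15 (15 terms) gives 7575.

7575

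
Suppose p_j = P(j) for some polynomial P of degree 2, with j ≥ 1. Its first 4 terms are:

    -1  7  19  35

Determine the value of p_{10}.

215

1st diffs: 8, 12, 16.
2nd diffs: 4, 4 (constant).
So p_j = 2j^2 + 2j - 5.
Evaluating at j = 10 gives p_{10} = 215.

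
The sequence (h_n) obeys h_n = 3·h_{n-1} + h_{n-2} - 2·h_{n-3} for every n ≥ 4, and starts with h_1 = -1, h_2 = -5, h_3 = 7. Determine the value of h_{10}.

20714

h_4 = 18;  h_5 = 71;  h_6 = 217;  h_7 = 686;  h_8 = 2133;  h_9 = 6651;  h_{10} = 20714.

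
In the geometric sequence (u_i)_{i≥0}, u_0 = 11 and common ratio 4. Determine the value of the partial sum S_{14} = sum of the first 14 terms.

u_i = 11·4^(i-0).
S = 11·(4^14 - 1)/(4 - 1) = 11·(268435456 - 1)/(3) = 984263335.

984263335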